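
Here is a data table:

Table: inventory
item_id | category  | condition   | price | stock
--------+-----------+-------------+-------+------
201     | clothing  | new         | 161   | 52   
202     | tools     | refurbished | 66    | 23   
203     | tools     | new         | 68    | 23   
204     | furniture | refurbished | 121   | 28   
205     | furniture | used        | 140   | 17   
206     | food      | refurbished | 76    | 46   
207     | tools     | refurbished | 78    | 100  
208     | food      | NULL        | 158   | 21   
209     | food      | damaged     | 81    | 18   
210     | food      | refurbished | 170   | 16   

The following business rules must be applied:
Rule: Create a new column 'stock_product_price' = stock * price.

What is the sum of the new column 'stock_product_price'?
36014

Step 1: For each record, compute stock * price
Example calculations:
  52 * 161 = 8372
  23 * 66 = 1518
  23 * 68 = 1564
  ...
Step 2: Sum all derived values
Step 3: Total = 36014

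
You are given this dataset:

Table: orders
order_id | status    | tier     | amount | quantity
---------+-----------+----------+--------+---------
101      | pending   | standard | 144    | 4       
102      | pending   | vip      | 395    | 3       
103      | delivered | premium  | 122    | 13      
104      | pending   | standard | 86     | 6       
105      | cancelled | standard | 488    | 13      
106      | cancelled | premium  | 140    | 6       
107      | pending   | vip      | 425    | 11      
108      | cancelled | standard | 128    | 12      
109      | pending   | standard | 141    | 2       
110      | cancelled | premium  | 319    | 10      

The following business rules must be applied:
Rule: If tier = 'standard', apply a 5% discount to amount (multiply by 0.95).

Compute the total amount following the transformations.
2338.65

Step 1: Records with tier = 'standard' have total amount = 987
Step 2: Apply multiplier: 987 × 0.95 = 937.65
Step 3: Other records total: 1401
Step 4: Final sum = 937.65 + 1401 = 2338.65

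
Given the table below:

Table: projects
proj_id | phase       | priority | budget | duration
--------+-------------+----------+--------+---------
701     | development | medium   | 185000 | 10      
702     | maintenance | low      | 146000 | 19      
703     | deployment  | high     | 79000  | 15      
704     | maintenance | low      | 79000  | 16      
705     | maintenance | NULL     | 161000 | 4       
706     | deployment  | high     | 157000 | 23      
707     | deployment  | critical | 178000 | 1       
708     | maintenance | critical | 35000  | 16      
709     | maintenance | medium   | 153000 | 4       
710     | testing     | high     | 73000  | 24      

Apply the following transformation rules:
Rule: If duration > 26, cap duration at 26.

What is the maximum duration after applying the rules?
24

Step 1: Original maximum duration = 24
Step 2: Check cap of 26 against maximum
Step 3: No records exceed the cap (max 24 <= cap 26), so no capping applies
Step 4: Maximum after transformation = 24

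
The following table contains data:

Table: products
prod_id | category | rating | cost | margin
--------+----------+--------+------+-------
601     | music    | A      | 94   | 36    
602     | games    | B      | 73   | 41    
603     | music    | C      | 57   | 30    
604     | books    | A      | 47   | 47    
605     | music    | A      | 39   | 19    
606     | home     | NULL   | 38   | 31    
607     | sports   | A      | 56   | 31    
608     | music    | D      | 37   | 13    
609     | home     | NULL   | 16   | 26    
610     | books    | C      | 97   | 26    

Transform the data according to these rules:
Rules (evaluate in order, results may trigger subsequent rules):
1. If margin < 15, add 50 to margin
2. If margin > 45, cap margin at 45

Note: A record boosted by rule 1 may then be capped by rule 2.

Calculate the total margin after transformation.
330

Step 1: Apply rule 1 to records with margin < 15
  - 1 records get bonus of 50
  - Of these, 1 records then exceed 45 and get capped
Step 2: Apply rule 2 to records with margin > 45
  - 1 records (original) are capped
Step 3: Calculate final sum = 330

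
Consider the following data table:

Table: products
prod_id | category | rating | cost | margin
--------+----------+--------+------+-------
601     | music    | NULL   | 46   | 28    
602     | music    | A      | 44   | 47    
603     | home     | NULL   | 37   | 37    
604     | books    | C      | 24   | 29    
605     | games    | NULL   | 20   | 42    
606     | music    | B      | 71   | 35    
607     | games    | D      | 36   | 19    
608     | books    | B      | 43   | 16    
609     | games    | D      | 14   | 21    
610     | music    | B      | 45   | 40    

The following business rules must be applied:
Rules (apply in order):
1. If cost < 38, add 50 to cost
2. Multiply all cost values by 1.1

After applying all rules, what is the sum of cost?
693.0

Step 1: Apply Rule 1 - Add 50 to records with cost < 38
  - 5 records affected: 131 + (5 × 50) = 381
  - Unaffected records: 249
  - Sum after Rule 1: 630
Step 2: Apply Rule 2 - Multiply all by 1.1
  - 630 × 1.1 = 693.0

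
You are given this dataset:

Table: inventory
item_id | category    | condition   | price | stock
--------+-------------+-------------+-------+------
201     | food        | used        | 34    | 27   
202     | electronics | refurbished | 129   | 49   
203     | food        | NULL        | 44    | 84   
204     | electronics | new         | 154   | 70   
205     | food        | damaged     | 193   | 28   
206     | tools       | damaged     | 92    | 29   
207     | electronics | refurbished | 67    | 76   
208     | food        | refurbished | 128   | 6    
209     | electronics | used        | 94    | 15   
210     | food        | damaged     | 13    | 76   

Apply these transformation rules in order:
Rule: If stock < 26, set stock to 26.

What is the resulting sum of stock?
491

Step 1: 2 records have stock < 26
Step 2: These records originally summed to 21
Step 3: After setting to minimum: 2 × 26 = 52
Step 4: Unaffected records sum: 439
Step 5: Final sum = 52 + 439 = 491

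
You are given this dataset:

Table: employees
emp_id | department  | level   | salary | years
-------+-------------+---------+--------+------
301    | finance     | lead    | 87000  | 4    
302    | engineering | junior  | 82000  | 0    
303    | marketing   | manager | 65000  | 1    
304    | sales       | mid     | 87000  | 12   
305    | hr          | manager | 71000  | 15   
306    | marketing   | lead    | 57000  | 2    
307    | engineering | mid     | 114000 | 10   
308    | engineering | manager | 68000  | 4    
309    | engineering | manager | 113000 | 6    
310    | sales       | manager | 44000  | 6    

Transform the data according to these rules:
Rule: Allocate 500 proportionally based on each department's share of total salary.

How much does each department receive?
engineering: 239.21, finance: 55.2, hr: 45.05, marketing: 77.41, sales: 83.12

Step 1: Calculate total salary = 788000
Step 2: Calculate each department's proportion:
  engineering: 377000/788000 = 47.84% → 239.21
  finance: 87000/788000 = 11.04% → 55.2
  hr: 71000/788000 = 9.01% → 45.05
  marketing: 122000/788000 = 15.48% → 77.41
  sales: 131000/788000 = 16.62% → 83.12
Step 3: Verify: sum of allocations ≈ 500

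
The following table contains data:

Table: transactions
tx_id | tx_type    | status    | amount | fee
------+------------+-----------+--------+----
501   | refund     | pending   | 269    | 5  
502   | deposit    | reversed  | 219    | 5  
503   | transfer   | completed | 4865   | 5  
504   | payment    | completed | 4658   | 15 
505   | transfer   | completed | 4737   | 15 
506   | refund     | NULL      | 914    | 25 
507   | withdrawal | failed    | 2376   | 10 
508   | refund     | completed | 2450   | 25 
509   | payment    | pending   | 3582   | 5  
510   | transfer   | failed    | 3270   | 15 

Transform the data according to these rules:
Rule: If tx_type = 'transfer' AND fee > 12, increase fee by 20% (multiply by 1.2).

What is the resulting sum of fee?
131.0

Step 1: Find records where tx_type = 'transfer' AND fee > 12
Step 2: 2 records match, summing to 30
Step 3: After multiplier: 30 × 1.2 = 36.0
Step 4: Unaffected records sum: 95
Step 5: Final sum = 36.0 + 95 = 131.0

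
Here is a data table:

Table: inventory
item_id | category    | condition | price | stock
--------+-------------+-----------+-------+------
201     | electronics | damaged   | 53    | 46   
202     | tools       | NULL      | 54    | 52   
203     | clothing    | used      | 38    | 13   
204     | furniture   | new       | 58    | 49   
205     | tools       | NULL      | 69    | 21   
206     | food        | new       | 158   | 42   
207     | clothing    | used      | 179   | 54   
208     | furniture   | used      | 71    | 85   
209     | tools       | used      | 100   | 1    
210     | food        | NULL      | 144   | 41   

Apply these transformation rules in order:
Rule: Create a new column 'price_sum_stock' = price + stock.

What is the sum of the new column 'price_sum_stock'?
1328

Step 1: For each record, compute price + stock
Example calculations:
  53 + 46 = 99
  54 + 52 = 106
  38 + 13 = 51
  ...
Step 2: Sum all derived values
Step 3: Total = 1328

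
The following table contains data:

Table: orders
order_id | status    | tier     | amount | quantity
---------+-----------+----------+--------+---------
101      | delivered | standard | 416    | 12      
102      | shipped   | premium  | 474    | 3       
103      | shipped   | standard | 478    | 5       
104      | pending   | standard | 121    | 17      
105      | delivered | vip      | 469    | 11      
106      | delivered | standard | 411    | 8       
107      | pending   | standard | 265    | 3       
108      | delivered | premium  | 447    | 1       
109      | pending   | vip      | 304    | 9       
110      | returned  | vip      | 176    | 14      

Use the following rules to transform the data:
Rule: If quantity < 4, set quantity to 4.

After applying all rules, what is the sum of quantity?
88

Step 1: 3 records have quantity < 4
Step 2: These records originally summed to 7
Step 3: After setting to minimum: 3 × 4 = 12
Step 4: Unaffected records sum: 76
Step 5: Final sum = 12 + 76 = 88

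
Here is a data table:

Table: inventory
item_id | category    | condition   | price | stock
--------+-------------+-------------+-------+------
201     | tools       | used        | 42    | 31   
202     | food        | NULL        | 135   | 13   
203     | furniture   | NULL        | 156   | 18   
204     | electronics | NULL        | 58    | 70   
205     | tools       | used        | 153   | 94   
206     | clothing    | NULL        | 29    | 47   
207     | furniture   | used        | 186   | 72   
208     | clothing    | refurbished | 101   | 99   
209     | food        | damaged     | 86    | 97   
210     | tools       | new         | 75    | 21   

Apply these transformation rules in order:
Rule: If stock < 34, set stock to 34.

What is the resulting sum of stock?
615

Step 1: 4 records have stock < 34
Step 2: These records originally summed to 83
Step 3: After setting to minimum: 4 × 34 = 136
Step 4: Unaffected records sum: 479
Step 5: Final sum = 136 + 479 = 615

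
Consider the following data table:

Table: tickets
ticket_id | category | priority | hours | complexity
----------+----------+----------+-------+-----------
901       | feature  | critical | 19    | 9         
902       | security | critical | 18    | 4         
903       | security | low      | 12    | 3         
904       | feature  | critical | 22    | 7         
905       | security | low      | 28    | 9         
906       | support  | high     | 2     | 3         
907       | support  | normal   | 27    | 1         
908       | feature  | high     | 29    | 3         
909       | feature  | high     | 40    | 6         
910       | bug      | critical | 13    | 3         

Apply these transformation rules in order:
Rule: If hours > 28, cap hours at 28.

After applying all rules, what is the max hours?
28

Step 1: Original maximum hours = 40
Step 2: Apply cap at 28
Step 3: 2 records had hours > 28 and were capped
Step 4: Maximum after transformation = 28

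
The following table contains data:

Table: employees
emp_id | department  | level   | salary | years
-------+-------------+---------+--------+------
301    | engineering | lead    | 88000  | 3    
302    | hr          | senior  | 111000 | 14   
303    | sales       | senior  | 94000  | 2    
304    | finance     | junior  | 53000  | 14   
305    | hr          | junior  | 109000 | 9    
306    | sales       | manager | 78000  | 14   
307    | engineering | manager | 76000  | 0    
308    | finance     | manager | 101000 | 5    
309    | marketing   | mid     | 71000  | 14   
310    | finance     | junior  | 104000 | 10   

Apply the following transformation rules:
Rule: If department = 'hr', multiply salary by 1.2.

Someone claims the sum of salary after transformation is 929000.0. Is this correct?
Yes, the result is correct.

Step 1: Calculate the correct sum after transformation
Step 2: Apply multiplier 1.2 to records where department = 'hr'
Step 3: Correct result = 929000.0
Step 4: Claimed result = 929000.0
Step 5: 929000.0 = 929000.0 ✓
Conclusion: The claimed result is correct.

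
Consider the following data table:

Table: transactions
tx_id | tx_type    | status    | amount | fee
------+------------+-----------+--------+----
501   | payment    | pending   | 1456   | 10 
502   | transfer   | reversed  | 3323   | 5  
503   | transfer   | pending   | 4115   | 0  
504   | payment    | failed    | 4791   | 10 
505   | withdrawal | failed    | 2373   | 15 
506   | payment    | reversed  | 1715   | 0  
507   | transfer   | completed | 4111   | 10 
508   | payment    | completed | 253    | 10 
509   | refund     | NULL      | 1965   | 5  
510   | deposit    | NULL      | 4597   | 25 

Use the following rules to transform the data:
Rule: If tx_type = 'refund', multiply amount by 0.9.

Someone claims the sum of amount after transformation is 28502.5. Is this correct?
Yes, the result is correct.

Step 1: Calculate the correct sum after transformation
Step 2: Apply multiplier 0.9 to records where tx_type = 'refund'
Step 3: Correct result = 28502.5
Step 4: Claimed result = 28502.5
Step 5: 28502.5 = 28502.5 ✓
Conclusion: The claimed result is correct.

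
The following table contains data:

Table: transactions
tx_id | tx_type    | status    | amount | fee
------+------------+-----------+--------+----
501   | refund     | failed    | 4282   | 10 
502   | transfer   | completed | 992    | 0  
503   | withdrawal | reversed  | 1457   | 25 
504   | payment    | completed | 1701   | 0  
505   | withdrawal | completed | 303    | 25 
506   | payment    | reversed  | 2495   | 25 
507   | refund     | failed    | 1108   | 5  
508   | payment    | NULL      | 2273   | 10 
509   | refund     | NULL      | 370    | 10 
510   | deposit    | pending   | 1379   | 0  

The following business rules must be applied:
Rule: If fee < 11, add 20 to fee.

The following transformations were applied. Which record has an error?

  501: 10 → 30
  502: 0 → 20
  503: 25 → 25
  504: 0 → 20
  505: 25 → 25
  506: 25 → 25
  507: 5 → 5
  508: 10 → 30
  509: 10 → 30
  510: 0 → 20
Record 507 has an error. The correct transformed value should be 25, not 5.

Step 1: Check each record against the rule
Step 2: Record 507 has fee = 5
Step 3: Since 5 < 11, the bonus should have been applied
Step 4: Correct value = 25, but claimed value = 5
Conclusion: Record 507 has the error.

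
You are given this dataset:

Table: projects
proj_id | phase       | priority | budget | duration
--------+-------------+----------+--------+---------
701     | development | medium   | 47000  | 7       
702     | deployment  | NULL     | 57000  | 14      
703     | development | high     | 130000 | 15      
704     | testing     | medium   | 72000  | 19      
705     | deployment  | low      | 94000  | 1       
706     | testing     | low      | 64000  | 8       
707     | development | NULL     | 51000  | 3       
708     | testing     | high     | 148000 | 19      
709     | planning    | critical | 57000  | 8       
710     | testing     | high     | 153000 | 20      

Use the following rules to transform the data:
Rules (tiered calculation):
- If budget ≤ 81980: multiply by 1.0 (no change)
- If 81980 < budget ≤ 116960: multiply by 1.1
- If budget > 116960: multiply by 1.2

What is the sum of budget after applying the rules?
968600.0

Step 1: Tier 1 (budget ≤ 81980): 6 records, sum = 348000 × 1.0 = 348000.0
Step 2: Tier 2 (81980 < budget ≤ 116960): 1 records, sum = 94000 × 1.1 = 103400.0
Step 3: Tier 3 (budget > 116960): 3 records, sum = 431000 × 1.2 = 517200.0
Step 4: Final sum = 348000.0 + 103400.0 + 517200.0 = 968600.0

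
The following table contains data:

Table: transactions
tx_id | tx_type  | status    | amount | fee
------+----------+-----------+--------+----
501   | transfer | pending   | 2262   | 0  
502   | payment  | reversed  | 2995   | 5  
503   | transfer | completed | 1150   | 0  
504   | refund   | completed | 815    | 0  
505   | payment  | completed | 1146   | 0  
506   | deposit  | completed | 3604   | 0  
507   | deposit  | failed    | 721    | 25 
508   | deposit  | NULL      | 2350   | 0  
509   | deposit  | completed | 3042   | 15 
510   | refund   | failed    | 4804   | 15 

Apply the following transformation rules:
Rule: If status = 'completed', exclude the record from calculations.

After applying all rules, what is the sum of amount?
13132

Step 1: Identify records where status = 'completed'
Step 2: The excluded records sum to 9757
Step 3: Original total amount = 22889
Step 4: Remaining total = 22889 - 9757 = 13132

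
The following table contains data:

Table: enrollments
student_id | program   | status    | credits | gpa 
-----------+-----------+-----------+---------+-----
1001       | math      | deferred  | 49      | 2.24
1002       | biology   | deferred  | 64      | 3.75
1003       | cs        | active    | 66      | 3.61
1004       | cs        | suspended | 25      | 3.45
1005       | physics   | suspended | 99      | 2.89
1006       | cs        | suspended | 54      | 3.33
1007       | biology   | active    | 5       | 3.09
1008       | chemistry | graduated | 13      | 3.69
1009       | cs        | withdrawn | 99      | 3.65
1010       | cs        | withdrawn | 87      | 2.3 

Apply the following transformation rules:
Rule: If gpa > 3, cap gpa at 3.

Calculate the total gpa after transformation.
28.43

Step 1: 7 records have gpa > 3
Step 2: These records originally summed to 24.57
Step 3: After capping: 7 × 3 = 21
Step 4: Unaffected records sum: 7.43
Step 5: Final sum = 21 + 7.43 = 28.43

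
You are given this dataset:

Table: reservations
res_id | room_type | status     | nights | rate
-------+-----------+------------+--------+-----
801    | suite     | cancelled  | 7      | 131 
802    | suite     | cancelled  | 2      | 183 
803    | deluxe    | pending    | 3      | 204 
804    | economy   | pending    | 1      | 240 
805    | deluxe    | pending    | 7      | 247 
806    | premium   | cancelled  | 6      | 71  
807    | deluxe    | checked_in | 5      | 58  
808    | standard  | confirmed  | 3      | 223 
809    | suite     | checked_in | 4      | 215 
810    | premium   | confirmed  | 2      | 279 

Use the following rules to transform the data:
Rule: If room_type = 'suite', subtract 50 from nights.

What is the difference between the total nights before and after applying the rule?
150

Step 1: Original sum of nights = 40
Step 2: 3 records have room_type = 'suite'
Step 3: Each affected record changes by -50
Step 4: Total change = 3 × -50 = -150
Step 5: New sum = 40 + -150 = -110
Step 6: Difference = |-110 - 40| = 150
        (Sum decreased by 150)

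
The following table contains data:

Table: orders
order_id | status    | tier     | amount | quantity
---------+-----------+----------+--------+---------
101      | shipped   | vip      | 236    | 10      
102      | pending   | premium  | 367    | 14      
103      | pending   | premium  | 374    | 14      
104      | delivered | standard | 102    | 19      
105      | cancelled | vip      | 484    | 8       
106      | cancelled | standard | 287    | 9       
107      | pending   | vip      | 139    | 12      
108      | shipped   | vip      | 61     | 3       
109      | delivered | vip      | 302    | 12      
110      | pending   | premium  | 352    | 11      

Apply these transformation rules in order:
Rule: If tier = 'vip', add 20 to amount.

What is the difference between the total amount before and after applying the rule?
100

Step 1: Original sum of amount = 2704
Step 2: 5 records have tier = 'vip'
Step 3: Each affected record changes by 20
Step 4: Total change = 5 × 20 = 100
Step 5: New sum = 2704 + 100 = 2804
Step 6: Difference = |2804 - 2704| = 100
        (Sum increased by 100)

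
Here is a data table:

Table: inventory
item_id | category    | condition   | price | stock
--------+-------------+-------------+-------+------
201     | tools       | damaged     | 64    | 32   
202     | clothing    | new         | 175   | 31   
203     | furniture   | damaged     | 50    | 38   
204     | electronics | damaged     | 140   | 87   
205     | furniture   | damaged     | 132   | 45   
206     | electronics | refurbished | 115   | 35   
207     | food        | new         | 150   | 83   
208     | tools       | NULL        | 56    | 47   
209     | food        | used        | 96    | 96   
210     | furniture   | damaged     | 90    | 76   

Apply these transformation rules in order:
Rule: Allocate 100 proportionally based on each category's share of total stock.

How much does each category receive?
clothing: 5.44, electronics: 21.4, food: 31.4, furniture: 27.89, tools: 13.86

Step 1: Calculate total stock = 570
Step 2: Calculate each category's proportion:
  clothing: 31/570 = 5.44% → 5.44
  electronics: 122/570 = 21.40% → 21.4
  food: 179/570 = 31.40% → 31.4
  furniture: 159/570 = 27.89% → 27.89
  tools: 79/570 = 13.86% → 13.86
Step 3: Verify: sum of allocations ≈ 100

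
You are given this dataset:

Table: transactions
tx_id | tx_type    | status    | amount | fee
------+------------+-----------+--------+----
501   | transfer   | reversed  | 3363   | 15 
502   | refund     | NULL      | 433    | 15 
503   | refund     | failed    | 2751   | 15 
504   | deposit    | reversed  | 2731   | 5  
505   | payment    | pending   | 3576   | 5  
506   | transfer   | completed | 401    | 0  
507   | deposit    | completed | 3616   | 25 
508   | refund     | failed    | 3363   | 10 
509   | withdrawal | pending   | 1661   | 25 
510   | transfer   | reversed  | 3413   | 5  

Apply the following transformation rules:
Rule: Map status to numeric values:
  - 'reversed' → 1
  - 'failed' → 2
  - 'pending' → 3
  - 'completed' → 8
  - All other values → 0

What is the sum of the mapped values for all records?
29

Step 1: Apply mapping to each record
Step 2: Count by status:
  'reversed': 3 records × 1 = 3
  'failed': 2 records × 2 = 4
  'pending': 2 records × 3 = 6
  'completed': 2 records × 8 = 16
Step 3: Sum all mapped values = 29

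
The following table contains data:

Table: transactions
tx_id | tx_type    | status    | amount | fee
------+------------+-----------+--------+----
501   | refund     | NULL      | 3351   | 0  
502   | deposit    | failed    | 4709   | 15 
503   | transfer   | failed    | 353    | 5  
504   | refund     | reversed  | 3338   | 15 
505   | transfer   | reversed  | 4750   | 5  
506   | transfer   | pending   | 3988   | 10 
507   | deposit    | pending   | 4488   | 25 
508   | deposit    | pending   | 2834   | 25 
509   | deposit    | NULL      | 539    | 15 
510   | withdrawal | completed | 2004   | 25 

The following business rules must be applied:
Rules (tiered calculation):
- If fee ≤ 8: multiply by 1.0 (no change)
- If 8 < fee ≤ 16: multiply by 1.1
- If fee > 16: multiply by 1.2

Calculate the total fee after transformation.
160.5

Step 1: Tier 1 (fee ≤ 8): 3 records, sum = 10 × 1.0 = 10.0
Step 2: Tier 2 (8 < fee ≤ 16): 4 records, sum = 55 × 1.1 = 60.5
Step 3: Tier 3 (fee > 16): 3 records, sum = 75 × 1.2 = 90.0
Step 4: Final sum = 10.0 + 60.5 + 90.0 = 160.5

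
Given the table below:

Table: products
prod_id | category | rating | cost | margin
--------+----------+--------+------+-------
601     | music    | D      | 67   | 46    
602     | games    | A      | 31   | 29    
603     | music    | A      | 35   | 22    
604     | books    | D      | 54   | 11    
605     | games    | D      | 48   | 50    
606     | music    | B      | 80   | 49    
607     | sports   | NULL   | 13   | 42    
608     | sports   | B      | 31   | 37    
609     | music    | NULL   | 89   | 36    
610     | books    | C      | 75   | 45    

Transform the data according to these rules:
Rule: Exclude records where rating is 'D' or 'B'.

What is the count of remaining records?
5

Step 1: Count records to exclude
  - 3 (D) + 2 (B) = 5 records
Step 2: Total records: 10
Step 3: Remaining = 10 - 5 = 5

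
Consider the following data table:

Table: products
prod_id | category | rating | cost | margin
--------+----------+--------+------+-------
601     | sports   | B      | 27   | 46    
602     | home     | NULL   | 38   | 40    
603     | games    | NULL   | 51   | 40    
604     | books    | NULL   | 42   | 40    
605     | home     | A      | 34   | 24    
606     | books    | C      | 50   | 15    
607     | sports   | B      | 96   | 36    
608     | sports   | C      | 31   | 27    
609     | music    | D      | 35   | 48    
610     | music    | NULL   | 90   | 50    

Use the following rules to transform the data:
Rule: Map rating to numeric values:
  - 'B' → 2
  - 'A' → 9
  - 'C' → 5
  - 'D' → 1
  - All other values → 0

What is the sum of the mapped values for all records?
24

Step 1: Apply mapping to each record
Step 2: Count by status:
  'B': 2 records × 2 = 4
  'A': 1 records × 9 = 9
  'C': 2 records × 5 = 10
  'D': 1 records × 1 = 1
Step 3: Sum all mapped values = 24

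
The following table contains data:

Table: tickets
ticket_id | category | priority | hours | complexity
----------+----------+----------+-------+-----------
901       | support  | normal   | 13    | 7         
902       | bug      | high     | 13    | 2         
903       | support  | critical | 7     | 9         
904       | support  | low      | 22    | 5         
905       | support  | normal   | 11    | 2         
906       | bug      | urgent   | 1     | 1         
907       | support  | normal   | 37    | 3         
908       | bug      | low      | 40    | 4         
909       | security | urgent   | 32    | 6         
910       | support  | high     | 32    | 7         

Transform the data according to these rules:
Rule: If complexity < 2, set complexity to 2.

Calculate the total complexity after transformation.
47

Step 1: 1 records have complexity < 2
Step 2: These records originally summed to 1
Step 3: After setting to minimum: 1 × 2 = 2
Step 4: Unaffected records sum: 45
Step 5: Final sum = 2 + 45 = 47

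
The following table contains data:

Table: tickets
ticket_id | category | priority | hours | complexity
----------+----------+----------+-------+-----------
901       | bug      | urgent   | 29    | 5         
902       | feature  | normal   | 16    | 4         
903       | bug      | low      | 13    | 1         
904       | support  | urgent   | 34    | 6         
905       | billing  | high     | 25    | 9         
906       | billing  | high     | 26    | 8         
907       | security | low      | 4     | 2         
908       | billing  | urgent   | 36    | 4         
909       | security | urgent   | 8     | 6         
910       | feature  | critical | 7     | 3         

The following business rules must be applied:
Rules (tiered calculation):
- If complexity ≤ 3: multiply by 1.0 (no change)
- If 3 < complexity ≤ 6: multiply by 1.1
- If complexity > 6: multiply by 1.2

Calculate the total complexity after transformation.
53.9

Step 1: Tier 1 (complexity ≤ 3): 3 records, sum = 6 × 1.0 = 6.0
Step 2: Tier 2 (3 < complexity ≤ 6): 5 records, sum = 25 × 1.1 = 27.5
Step 3: Tier 3 (complexity > 6): 2 records, sum = 17 × 1.2 = 20.4
Step 4: Final sum = 6.0 + 27.5 + 20.4 = 53.9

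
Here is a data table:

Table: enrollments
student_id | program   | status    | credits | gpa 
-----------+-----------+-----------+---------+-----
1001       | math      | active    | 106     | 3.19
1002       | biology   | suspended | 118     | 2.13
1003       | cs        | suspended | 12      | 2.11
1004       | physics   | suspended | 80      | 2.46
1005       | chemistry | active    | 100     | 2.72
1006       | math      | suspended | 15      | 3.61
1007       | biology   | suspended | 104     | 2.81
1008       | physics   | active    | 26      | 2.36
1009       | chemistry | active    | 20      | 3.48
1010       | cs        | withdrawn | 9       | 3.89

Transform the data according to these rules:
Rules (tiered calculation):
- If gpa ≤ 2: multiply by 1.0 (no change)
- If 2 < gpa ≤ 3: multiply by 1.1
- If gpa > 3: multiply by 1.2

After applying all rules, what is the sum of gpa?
33.05

Step 1: Tier 1 (gpa ≤ 2): 0 records, sum = 0 × 1.0 = 0.0
Step 2: Tier 2 (2 < gpa ≤ 3): 6 records, sum = 14.59 × 1.1 = 16.05
Step 3: Tier 3 (gpa > 3): 4 records, sum = 14.17 × 1.2 = 17.0
Step 4: Final sum = 0.0 + 16.05 + 17.0 = 33.05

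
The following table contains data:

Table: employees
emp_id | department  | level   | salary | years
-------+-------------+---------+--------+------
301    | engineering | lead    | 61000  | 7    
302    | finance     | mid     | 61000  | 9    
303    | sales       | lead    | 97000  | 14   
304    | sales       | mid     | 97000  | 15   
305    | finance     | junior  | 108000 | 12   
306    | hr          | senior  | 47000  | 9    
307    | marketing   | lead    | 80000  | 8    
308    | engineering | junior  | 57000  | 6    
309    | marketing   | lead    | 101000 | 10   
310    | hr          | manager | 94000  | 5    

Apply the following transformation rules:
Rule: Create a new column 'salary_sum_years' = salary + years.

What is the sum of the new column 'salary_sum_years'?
803095

Step 1: For each record, compute salary + years
Example calculations:
  61000 + 7 = 61007
  61000 + 9 = 61009
  97000 + 14 = 97014
  ...
Step 2: Sum all derived values
Step 3: Total = 803095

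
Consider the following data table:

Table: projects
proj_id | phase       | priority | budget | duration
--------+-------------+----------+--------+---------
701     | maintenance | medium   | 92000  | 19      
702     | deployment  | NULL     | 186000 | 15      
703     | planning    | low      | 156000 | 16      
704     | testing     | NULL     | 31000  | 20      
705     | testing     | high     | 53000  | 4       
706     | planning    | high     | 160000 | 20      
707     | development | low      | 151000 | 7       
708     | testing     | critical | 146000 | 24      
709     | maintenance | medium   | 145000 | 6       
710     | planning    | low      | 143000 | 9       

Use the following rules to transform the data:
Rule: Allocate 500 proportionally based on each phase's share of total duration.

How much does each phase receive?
deployment: 53.57, development: 25.0, maintenance: 89.29, planning: 160.71, testing: 171.43

Step 1: Calculate total duration = 140
Step 2: Calculate each phase's proportion:
  deployment: 15/140 = 10.71% → 53.57
  development: 7/140 = 5.00% → 25.0
  maintenance: 25/140 = 17.86% → 89.29
  planning: 45/140 = 32.14% → 160.71
  testing: 48/140 = 34.29% → 171.43
Step 3: Verify: sum of allocations ≈ 500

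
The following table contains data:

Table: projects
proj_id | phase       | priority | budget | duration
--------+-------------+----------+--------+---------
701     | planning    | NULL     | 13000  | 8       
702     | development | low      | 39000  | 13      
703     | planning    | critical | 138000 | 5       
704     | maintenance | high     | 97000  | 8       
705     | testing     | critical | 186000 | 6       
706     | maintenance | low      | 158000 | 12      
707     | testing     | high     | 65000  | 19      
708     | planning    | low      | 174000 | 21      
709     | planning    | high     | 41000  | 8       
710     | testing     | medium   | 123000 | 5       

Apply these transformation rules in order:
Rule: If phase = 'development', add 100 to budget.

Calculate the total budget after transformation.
1034100

Step 1: Count records where phase = 'development': 1
Step 2: Total bonus added: 1 × 100 = 100
Step 3: Original sum of budget: 1034000
Step 4: Final sum = 1034000 + 100 = 1034100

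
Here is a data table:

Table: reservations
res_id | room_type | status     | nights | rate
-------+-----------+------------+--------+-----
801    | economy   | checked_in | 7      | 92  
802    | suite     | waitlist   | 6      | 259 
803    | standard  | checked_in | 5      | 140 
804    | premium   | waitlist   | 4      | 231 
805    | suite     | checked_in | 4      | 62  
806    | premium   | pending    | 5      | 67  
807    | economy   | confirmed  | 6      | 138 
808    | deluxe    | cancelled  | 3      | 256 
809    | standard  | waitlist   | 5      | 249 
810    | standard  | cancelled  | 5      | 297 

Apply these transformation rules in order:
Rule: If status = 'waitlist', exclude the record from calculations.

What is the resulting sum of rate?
1052

Step 1: Identify records where status = 'waitlist'
Step 2: The excluded records sum to 739
Step 3: Original total rate = 1791
Step 4: Remaining total = 1791 - 739 = 1052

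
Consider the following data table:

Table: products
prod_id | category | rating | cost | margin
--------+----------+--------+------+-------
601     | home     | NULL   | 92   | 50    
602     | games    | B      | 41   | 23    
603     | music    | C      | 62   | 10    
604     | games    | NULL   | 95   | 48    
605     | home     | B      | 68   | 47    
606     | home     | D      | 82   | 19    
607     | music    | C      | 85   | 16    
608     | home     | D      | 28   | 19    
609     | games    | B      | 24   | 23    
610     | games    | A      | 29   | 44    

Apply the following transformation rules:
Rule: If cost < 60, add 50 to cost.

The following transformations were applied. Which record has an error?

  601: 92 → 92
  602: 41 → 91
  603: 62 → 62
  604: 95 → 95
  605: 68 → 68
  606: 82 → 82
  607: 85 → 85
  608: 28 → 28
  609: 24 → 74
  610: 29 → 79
Record 608 has an error. The correct transformed value should be 78, not 28.

Step 1: Check each record against the rule
Step 2: Record 608 has cost = 28
Step 3: Since 28 < 60, the bonus should have been applied
Step 4: Correct value = 78, but claimed value = 28
Conclusion: Record 608 has the error.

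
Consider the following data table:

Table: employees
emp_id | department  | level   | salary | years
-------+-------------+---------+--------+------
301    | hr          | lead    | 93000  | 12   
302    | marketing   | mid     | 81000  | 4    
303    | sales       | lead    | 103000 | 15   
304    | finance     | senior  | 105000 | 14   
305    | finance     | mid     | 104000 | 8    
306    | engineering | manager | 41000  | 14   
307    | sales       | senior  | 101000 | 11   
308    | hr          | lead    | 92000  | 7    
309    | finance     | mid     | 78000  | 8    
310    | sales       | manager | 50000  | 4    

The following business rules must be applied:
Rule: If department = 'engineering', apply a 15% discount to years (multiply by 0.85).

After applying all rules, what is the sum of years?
94.9

Step 1: Records with department = 'engineering' have total years = 14
Step 2: Apply multiplier: 14 × 0.85 = 11.9
Step 3: Other records total: 83
Step 4: Final sum = 11.9 + 83 = 94.9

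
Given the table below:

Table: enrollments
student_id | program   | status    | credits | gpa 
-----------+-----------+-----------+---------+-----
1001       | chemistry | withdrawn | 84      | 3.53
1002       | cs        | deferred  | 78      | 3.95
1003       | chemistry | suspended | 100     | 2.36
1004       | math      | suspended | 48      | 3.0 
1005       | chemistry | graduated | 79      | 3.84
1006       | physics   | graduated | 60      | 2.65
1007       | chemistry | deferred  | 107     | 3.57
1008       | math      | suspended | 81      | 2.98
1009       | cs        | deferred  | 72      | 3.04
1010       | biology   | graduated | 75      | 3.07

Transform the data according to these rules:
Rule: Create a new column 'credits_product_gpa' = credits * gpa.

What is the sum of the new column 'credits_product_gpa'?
2519.48

Step 1: For each record, compute credits * gpa
Example calculations:
  84 * 3.53 = 296.52
  78 * 3.95 = 308.1
  100 * 2.36 = 236.0
  ...
Step 2: Sum all derived values
Step 3: Total = 2519.48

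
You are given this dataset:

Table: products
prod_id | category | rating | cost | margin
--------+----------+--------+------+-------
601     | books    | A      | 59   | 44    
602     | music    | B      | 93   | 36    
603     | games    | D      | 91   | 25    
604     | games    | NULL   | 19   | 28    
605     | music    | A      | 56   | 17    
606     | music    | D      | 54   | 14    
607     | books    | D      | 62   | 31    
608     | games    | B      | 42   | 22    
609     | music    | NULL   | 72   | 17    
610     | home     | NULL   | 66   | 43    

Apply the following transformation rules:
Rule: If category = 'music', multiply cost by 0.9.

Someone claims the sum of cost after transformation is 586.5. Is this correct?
Yes, the result is correct.

Step 1: Calculate the correct sum after transformation
Step 2: Apply multiplier 0.9 to records where category = 'music'
Step 3: Correct result = 586.5
Step 4: Claimed result = 586.5
Step 5: 586.5 = 586.5 ✓
Conclusion: The claimed result is correct.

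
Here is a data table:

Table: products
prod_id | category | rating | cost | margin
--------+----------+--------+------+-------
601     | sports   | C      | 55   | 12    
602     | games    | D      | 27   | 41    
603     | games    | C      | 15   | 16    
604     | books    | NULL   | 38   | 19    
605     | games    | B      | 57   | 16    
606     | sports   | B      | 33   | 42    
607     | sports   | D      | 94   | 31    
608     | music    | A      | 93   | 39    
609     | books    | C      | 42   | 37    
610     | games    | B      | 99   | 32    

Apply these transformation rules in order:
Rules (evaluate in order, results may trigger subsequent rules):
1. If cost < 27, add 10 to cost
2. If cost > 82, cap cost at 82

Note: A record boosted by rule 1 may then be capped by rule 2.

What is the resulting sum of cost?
523

Step 1: Apply rule 1 to records with cost < 27
  - 1 records get bonus of 10
  - Of these, 0 records then exceed 82 and get capped
Step 2: Apply rule 2 to records with cost > 82
  - 3 records (original) are capped
Step 3: Calculate final sum = 523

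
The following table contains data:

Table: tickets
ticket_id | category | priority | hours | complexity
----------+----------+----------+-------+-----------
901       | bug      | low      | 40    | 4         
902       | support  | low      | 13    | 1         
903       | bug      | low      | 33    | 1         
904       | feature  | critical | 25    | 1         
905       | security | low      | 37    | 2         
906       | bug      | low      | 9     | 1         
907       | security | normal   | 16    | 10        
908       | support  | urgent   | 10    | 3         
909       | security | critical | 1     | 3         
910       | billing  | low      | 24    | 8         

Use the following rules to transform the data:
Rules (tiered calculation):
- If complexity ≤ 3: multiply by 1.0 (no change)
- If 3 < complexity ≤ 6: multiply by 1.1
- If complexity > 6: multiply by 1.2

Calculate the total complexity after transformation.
38.0

Step 1: Tier 1 (complexity ≤ 3): 7 records, sum = 12 × 1.0 = 12.0
Step 2: Tier 2 (3 < complexity ≤ 6): 1 records, sum = 4 × 1.1 = 4.4
Step 3: Tier 3 (complexity > 6): 2 records, sum = 18 × 1.2 = 21.6
Step 4: Final sum = 12.0 + 4.4 + 21.6 = 38.0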